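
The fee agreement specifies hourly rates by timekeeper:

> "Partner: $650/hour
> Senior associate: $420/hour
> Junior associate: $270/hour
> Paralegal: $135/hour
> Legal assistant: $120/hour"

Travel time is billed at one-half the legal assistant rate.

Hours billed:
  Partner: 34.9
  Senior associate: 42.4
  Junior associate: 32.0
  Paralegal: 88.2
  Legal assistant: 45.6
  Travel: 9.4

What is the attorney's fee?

Partner: 34.9 × $650 = $22,685.00
Senior associate: 42.4 × $420 = $17,808.00
Junior associate: 32.0 × $270 = $8,640.00
Paralegal: 88.2 × $135 = $11,907.00
Legal assistant: 45.6 × $120 = $5,472.00
Subtotal: $22,685.00 + $17,808.00 + $8,640.00 + $11,907.00 + $5,472.00 = $66,512.00
Travel: 9.4 × ($120 ÷ 2) = 9.4 × $60.00 = $564.00
Total: $66,512.00 + $564.00 = $67,076.00

$67,076.00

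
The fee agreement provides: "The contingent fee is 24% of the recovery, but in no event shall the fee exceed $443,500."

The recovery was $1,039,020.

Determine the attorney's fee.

24% of $1,039,020 = $249,364.80
That is under the $443,500 cap.

$249,364.80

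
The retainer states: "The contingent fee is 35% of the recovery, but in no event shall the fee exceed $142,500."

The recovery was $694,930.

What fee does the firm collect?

35% of $694,930 = $243,225.50
That exceeds the $142,500 cap, so the fee is capped at $142,500.

$142,500.00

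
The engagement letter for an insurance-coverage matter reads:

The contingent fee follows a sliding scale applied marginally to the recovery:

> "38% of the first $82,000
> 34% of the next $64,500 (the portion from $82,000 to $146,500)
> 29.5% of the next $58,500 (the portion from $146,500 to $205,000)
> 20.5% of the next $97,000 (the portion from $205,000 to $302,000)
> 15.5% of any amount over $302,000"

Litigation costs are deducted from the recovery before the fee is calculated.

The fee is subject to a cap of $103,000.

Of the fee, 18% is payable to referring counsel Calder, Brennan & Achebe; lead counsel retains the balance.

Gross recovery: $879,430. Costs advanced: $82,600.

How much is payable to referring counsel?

Fee base (net of costs): $879,430 − $82,600 = $796,830
First $82,000 at 38% = $31,160.00
Next $64,500 at 34% = $21,930.00
Next $58,500 at 29.5% = $17,257.50
Next $97,000 at 20.5% = $19,885.00
Remaining $494,830 at 15.5% = $76,698.65
Fee: $31,160.00 + $21,930.00 + $17,257.50 + $19,885.00 + $76,698.65 = $166,931.15
$166,931.15 exceeds the $103,000 cap, so the fee is capped at $103,000.00.
Referral share: 18% of $103,000.00 = $18,540.00; lead counsel retains $103,000.00 − $18,540.00 = $84,460.00.

$18,540.00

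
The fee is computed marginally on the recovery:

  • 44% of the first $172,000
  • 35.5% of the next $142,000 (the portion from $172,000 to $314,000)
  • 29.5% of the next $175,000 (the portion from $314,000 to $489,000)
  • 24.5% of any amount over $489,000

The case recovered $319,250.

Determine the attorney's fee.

$127,638.75

First $172,000 at 44% = $75,680.00
Next $142,000 at 35.5% = $50,410.00
Remaining $5,250 at 29.5% = $1,548.75
Fee: $75,680.00 + $50,410.00 + $1,548.75 = $127,638.75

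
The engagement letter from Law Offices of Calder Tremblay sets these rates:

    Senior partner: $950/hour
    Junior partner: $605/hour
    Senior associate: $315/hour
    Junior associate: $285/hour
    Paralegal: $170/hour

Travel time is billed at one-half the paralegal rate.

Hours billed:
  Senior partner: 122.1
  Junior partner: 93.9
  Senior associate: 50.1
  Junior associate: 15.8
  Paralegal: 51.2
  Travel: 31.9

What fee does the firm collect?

$204,504.50

Senior partner: 122.1 × $950 = $115,995.00
Junior partner: 93.9 × $605 = $56,809.50
Senior associate: 50.1 × $315 = $15,781.50
Junior associate: 15.8 × $285 = $4,503.00
Paralegal: 51.2 × $170 = $8,704.00
Subtotal: $115,995.00 + $56,809.50 + $15,781.50 + $4,503.00 + $8,704.00 = $201,793.00
Travel: 31.9 × ($170 ÷ 2) = 31.9 × $85.00 = $2,711.50
Total: $201,793.00 + $2,711.50 = $204,504.50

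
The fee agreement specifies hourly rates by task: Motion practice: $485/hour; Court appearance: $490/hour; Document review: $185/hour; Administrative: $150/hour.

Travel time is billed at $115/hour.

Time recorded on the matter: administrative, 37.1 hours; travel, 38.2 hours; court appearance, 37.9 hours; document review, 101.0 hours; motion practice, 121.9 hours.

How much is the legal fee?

$106,335.50

Motion practice: 121.9 × $485 = $59,121.50
Court appearance: 37.9 × $490 = $18,571.00
Document review: 101.0 × $185 = $18,685.00
Administrative: 37.1 × $150 = $5,565.00
Subtotal: $59,121.50 + $18,571.00 + $18,685.00 + $5,565.00 = $101,942.50
Travel: 38.2 × $115 = $4,393.00
Total: $101,942.50 + $4,393.00 = $106,335.50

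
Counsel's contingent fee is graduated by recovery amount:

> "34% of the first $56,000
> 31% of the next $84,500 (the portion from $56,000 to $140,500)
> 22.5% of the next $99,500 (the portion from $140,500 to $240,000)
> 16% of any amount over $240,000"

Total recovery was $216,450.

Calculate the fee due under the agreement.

$62,323.75

First $56,000 at 34% = $19,040.00
Next $84,500 at 31% = $26,195.00
Remaining $75,950 at 22.5% = $17,088.75
Fee: $19,040.00 + $26,195.00 + $17,088.75 = $62,323.75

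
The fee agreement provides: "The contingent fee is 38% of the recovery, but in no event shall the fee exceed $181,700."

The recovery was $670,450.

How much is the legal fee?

38% of $670,450 = $254,771.00
That exceeds the $181,700 cap, so the fee is capped at $181,700.

$181,700.00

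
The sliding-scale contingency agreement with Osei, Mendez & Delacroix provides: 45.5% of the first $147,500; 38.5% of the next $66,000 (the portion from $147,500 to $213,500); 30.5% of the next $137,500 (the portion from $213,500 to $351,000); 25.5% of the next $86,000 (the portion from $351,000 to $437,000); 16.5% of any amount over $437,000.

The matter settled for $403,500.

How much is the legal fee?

$147,847.50

First $147,500 at 45.5% = $67,112.50
Next $66,000 at 38.5% = $25,410.00
Next $137,500 at 30.5% = $41,937.50
Remaining $52,500 at 25.5% = $13,387.50
Fee: $67,112.50 + $25,410.00 + $41,937.50 + $13,387.50 = $147,847.50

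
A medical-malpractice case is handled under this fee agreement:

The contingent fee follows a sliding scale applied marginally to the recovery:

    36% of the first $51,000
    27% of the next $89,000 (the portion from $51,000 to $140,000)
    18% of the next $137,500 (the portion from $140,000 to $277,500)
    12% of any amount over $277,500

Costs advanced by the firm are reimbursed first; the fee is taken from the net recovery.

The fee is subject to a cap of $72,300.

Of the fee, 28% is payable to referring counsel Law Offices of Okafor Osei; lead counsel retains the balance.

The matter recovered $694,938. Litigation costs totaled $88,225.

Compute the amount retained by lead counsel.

$52,056.00

Fee base (net of costs): $694,938 − $88,225 = $606,713
First $51,000 at 36% = $18,360.00
Next $89,000 at 27% = $24,030.00
Next $137,500 at 18% = $24,750.00
Remaining $329,213 at 12% = $39,505.56
Fee: $18,360.00 + $24,030.00 + $24,750.00 + $39,505.56 = $106,645.56
$106,645.56 exceeds the $72,300 cap, so the fee is capped at $72,300.00.
Referral share: 28% of $72,300.00 = $20,244.00; lead counsel retains $72,300.00 − $20,244.00 = $52,056.00.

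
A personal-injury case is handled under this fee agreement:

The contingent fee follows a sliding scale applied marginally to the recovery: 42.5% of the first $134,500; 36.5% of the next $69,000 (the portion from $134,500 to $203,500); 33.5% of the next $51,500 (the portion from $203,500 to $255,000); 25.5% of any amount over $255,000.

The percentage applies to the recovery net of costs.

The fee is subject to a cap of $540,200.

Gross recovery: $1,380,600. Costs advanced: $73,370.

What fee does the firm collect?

Fee base (net of costs): $1,380,600 − $73,370 = $1,307,230
First $134,500 at 42.5% = $57,162.50
Next $69,000 at 36.5% = $25,185.00
Next $51,500 at 33.5% = $17,252.50
Remaining $1,052,230 at 25.5% = $268,318.65
Fee: $57,162.50 + $25,185.00 + $17,252.50 + $268,318.65 = $367,918.65
$367,918.65 is under the $540,200 cap.

$367,918.65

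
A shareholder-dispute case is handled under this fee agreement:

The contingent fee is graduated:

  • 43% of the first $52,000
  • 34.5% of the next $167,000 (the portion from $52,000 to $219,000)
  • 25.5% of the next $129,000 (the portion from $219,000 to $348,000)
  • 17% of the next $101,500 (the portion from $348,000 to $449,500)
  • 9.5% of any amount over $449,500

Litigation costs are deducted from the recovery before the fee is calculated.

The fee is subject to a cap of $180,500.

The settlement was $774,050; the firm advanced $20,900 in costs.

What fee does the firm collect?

$158,971.75

Fee base (net of costs): $774,050 − $20,900 = $753,150
First $52,000 at 43% = $22,360.00
Next $167,000 at 34.5% = $57,615.00
Next $129,000 at 25.5% = $32,895.00
Next $101,500 at 17% = $17,255.00
Remaining $303,650 at 9.5% = $28,846.75
Fee: $22,360.00 + $57,615.00 + $32,895.00 + $17,255.00 + $28,846.75 = $158,971.75
$158,971.75 is under the $180,500 cap.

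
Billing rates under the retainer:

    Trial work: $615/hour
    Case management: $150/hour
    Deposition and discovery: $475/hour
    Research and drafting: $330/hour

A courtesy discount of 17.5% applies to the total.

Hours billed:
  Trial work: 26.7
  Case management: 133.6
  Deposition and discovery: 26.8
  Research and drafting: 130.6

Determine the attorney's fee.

Trial work: 26.7 × $615 = $16,420.50
Case management: 133.6 × $150 = $20,040.00
Deposition and discovery: 26.8 × $475 = $12,730.00
Research and drafting: 130.6 × $330 = $43,098.00
Subtotal: $92,288.50
Less 17.5% discount: −$16,150.49
Total: $92,288.50 − $16,150.49 = $76,138.01

$76,138.01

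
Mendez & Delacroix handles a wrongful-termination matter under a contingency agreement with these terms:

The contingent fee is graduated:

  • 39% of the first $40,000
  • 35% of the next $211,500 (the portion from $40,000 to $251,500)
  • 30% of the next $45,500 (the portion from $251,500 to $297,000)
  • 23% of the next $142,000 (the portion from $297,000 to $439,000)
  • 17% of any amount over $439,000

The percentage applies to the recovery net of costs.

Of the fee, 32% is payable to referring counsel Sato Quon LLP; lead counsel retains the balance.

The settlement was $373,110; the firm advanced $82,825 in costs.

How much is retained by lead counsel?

Fee base (net of costs): $373,110 − $82,825 = $290,285
First $40,000 at 39% = $15,600.00
Next $211,500 at 35% = $74,025.00
Remaining $38,785 at 30% = $11,635.50
Fee: $15,600.00 + $74,025.00 + $11,635.50 = $101,260.50
Referral share: 32% of $101,260.50 = $32,403.36; lead counsel retains $101,260.50 − $32,403.36 = $68,857.14.

$68,857.14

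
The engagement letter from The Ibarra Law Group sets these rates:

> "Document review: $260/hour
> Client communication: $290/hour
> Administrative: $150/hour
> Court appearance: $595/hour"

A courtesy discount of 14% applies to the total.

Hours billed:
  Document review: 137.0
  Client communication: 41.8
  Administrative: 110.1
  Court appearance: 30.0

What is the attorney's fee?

$70,612.02

Document review: 137.0 × $260 = $35,620.00
Client communication: 41.8 × $290 = $12,122.00
Administrative: 110.1 × $150 = $16,515.00
Court appearance: 30.0 × $595 = $17,850.00
Subtotal: $82,107.00
Less 14% discount: −$11,494.98
Total: $82,107.00 − $11,494.98 = $70,612.02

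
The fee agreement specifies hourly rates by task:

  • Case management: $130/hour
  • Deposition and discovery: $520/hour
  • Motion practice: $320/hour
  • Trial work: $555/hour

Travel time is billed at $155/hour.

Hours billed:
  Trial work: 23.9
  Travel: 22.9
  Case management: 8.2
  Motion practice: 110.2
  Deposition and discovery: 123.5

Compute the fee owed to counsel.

$117,364.00

Case management: 8.2 × $130 = $1,066.00
Deposition and discovery: 123.5 × $520 = $64,220.00
Motion practice: 110.2 × $320 = $35,264.00
Trial work: 23.9 × $555 = $13,264.50
Subtotal: $1,066.00 + $64,220.00 + $35,264.00 + $13,264.50 = $113,814.50
Travel: 22.9 × $155 = $3,549.50
Total: $113,814.50 + $3,549.50 = $117,364.00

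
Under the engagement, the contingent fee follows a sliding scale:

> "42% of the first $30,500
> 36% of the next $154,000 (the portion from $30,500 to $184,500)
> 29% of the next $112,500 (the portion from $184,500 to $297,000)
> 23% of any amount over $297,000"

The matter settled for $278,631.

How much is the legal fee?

First $30,500 at 42% = $12,810.00
Next $154,000 at 36% = $55,440.00
Remaining $94,131 at 29% = $27,297.99
Fee: $12,810.00 + $55,440.00 + $27,297.99 = $95,547.99

$95,547.99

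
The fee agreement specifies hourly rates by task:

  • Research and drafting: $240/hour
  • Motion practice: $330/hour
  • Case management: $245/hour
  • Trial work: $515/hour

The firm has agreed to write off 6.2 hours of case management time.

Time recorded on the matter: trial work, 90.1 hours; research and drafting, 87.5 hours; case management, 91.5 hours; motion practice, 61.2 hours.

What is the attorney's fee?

Research and drafting: 87.5 × $240 = $21,000.00
Motion practice: 61.2 × $330 = $20,196.00
Case management: 91.5 × $245 = $22,417.50
Trial work: 90.1 × $515 = $46,401.50
Subtotal: $110,015.00
Write-off: 6.2 × $245 = $1,519.00
Total: $110,015.00 − $1,519.00 = $108,496.00

$108,496.00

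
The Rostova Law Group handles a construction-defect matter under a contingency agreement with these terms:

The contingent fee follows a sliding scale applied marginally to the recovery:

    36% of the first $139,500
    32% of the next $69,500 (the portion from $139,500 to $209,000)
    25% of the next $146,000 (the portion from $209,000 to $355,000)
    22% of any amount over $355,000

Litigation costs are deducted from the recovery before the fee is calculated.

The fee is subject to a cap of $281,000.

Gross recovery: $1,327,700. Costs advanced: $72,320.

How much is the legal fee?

$281,000.00

Fee base (net of costs): $1,327,700 − $72,320 = $1,255,380
First $139,500 at 36% = $50,220.00
Next $69,500 at 32% = $22,240.00
Next $146,000 at 25% = $36,500.00
Remaining $900,380 at 22% = $198,083.60
Fee: $50,220.00 + $22,240.00 + $36,500.00 + $198,083.60 = $307,043.60
$307,043.60 exceeds the $281,000 cap, so the fee is capped at $281,000.00.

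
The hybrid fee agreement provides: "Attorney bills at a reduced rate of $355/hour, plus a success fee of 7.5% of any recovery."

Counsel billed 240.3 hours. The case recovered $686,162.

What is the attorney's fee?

Hourly: 240.3 × $355 = $85,306.50
Success fee: 7.5% of $686,162 = $51,462.15
Total: $85,306.50 + $51,462.15 = $136,768.65

$136,768.65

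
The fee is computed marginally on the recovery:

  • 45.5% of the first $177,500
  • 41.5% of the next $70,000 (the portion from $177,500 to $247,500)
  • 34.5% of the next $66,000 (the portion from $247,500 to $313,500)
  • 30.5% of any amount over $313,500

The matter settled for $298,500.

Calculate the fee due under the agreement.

First $177,500 at 45.5% = $80,762.50
Next $70,000 at 41.5% = $29,050.00
Remaining $51,000 at 34.5% = $17,595.00
Fee: $80,762.50 + $29,050.00 + $17,595.00 = $127,407.50

$127,407.50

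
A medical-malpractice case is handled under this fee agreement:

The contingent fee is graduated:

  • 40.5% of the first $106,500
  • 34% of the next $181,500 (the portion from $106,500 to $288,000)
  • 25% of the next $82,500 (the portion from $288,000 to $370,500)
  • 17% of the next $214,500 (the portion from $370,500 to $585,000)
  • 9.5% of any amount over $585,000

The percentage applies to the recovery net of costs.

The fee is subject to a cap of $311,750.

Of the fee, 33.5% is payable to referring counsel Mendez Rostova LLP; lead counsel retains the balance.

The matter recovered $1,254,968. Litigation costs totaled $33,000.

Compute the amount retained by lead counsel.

$147,925.57

Fee base (net of costs): $1,254,968 − $33,000 = $1,221,968
First $106,500 at 40.5% = $43,132.50
Next $181,500 at 34% = $61,710.00
Next $82,500 at 25% = $20,625.00
Next $214,500 at 17% = $36,465.00
Remaining $636,968 at 9.5% = $60,511.96
Fee: $43,132.50 + $61,710.00 + $20,625.00 + $36,465.00 + $60,511.96 = $222,444.46
$222,444.46 is under the $311,750 cap.
Referral share: 33.5% of $222,444.46 = $74,518.89; lead counsel retains $222,444.46 − $74,518.89 = $147,925.57.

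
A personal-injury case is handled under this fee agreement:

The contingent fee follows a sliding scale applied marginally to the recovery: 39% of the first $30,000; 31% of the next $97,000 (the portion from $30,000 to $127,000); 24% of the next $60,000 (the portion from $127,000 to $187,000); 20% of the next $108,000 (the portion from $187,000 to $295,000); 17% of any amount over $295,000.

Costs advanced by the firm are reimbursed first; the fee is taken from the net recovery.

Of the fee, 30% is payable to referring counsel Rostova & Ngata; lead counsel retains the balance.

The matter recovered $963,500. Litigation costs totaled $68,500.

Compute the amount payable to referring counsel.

Fee base (net of costs): $963,500 − $68,500 = $895,000
First $30,000 at 39% = $11,700.00
Next $97,000 at 31% = $30,070.00
Next $60,000 at 24% = $14,400.00
Next $108,000 at 20% = $21,600.00
Remaining $600,000 at 17% = $102,000.00
Fee: $11,700.00 + $30,070.00 + $14,400.00 + $21,600.00 + $102,000.00 = $179,770.00
Referral share: 30% of $179,770.00 = $53,931.00; lead counsel retains $179,770.00 − $53,931.00 = $125,839.00.

$53,931.00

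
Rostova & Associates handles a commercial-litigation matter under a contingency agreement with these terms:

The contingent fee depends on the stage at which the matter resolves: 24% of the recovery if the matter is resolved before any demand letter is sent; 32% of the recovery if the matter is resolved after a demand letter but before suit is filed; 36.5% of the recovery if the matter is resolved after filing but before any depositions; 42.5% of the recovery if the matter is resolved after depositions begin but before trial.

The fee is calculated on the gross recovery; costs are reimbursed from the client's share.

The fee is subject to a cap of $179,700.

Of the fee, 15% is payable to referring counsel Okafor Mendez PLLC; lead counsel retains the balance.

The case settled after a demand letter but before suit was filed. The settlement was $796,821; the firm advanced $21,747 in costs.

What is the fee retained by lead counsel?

$152,745.00

Fee base is the gross recovery, $796,821; costs are reimbursed separately.
The matter settled after a demand letter but before suit was filed, so the 32% rate applies.
$796,821 × 32% = $254,982.72
$254,982.72 exceeds the $179,700 cap, so the fee is capped at $179,700.00.
Referral share: 15% of $179,700.00 = $26,955.00; lead counsel retains $179,700.00 − $26,955.00 = $152,745.00.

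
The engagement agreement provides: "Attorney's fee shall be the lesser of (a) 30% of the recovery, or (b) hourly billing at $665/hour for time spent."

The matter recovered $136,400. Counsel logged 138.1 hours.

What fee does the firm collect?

(a) 30% of $136,400 = $40,920.00
(b) 138.1 × $665 = $91,836.50
The lesser is (a): $40,920.00.

$40,920.00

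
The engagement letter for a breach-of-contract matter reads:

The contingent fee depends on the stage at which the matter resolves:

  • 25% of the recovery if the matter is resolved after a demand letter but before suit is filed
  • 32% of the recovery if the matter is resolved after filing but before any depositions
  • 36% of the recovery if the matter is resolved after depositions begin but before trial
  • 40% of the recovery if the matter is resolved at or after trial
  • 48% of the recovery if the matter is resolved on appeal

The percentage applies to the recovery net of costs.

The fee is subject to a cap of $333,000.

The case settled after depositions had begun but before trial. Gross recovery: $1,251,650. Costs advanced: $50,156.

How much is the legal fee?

$333,000.00

Fee base (net of costs): $1,251,650 − $50,156 = $1,201,494
The matter settled after depositions had begun but before trial, so the 36% rate applies.
$1,201,494 × 36% = $432,537.84
$432,537.84 exceeds the $333,000 cap, so the fee is capped at $333,000.00.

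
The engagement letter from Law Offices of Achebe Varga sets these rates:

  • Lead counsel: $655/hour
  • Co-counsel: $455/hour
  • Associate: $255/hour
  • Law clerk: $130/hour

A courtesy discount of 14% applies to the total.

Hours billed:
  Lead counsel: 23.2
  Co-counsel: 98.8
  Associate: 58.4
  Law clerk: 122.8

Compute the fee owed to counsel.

$78,265.16

Lead counsel: 23.2 × $655 = $15,196.00
Co-counsel: 98.8 × $455 = $44,954.00
Associate: 58.4 × $255 = $14,892.00
Law clerk: 122.8 × $130 = $15,964.00
Subtotal: $91,006.00
Less 14% discount: −$12,740.84
Total: $91,006.00 − $12,740.84 = $78,265.16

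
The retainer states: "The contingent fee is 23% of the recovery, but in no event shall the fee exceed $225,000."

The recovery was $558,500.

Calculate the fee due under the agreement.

23% of $558,500 = $128,455.00
That is under the $225,000 cap.

$128,455.00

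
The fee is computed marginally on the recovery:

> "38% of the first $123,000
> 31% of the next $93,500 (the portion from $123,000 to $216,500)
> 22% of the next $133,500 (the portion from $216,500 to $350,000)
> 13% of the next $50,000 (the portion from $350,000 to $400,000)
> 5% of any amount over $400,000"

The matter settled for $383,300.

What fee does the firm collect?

$109,424.00

First $123,000 at 38% = $46,740.00
Next $93,500 at 31% = $28,985.00
Next $133,500 at 22% = $29,370.00
Remaining $33,300 at 13% = $4,329.00
Fee: $46,740.00 + $28,985.00 + $29,370.00 + $4,329.00 = $109,424.00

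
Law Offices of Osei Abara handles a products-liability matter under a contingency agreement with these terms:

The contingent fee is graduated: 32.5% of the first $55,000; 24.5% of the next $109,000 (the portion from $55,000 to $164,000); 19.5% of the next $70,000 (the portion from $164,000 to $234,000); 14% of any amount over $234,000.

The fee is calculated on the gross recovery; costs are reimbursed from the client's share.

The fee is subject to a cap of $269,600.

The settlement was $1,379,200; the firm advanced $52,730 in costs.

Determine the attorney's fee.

$218,558.00

Fee base is the gross recovery, $1,379,200; costs are reimbursed separately.
First $55,000 at 32.5% = $17,875.00
Next $109,000 at 24.5% = $26,705.00
Next $70,000 at 19.5% = $13,650.00
Remaining $1,145,200 at 14% = $160,328.00
Fee: $17,875.00 + $26,705.00 + $13,650.00 + $160,328.00 = $218,558.00
$218,558.00 is under the $269,600 cap.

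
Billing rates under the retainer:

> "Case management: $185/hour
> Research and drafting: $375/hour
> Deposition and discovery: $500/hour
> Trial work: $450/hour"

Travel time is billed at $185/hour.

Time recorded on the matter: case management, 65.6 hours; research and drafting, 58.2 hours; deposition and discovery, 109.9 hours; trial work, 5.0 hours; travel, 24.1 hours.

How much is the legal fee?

$95,619.50

Case management: 65.6 × $185 = $12,136.00
Research and drafting: 58.2 × $375 = $21,825.00
Deposition and discovery: 109.9 × $500 = $54,950.00
Trial work: 5.0 × $450 = $2,250.00
Subtotal: $12,136.00 + $21,825.00 + $54,950.00 + $2,250.00 = $91,161.00
Travel: 24.1 × $185 = $4,458.50
Total: $91,161.00 + $4,458.50 = $95,619.50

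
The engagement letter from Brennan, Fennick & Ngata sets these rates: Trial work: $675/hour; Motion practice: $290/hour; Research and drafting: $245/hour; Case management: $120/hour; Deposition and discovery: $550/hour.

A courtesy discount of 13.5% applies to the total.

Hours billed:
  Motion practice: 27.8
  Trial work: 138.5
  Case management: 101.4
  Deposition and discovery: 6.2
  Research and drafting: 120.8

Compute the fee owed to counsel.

$126,915.83

Trial work: 138.5 × $675 = $93,487.50
Motion practice: 27.8 × $290 = $8,062.00
Research and drafting: 120.8 × $245 = $29,596.00
Case management: 101.4 × $120 = $12,168.00
Deposition and discovery: 6.2 × $550 = $3,410.00
Subtotal: $146,723.50
Less 13.5% discount: −$19,807.67
Total: $146,723.50 − $19,807.67 = $126,915.83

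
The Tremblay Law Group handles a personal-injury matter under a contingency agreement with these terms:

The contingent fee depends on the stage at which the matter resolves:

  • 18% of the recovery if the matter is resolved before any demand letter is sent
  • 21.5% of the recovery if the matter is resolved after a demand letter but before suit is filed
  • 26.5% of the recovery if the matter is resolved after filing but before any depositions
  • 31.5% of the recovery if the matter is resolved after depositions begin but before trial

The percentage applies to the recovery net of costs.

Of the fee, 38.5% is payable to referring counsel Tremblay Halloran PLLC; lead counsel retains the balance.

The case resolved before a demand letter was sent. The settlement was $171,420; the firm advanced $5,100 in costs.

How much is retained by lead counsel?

Fee base (net of costs): $171,420 − $5,100 = $166,320
The matter resolved before a demand letter was sent, so the 18% rate applies.
$166,320 × 18% = $29,937.60
Referral share: 38.5% of $29,937.60 = $11,525.98; lead counsel retains $29,937.60 − $11,525.98 = $18,411.62.

$18,411.62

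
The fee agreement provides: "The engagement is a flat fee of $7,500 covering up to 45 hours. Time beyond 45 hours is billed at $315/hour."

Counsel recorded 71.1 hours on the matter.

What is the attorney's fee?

Flat fee: $7,500.00
Excess hours: 71.1 − 45 = 26.1
Overrun: 26.1 × $315 = $8,221.50
Total: $7,500.00 + $8,221.50 = $15,721.50

$15,721.50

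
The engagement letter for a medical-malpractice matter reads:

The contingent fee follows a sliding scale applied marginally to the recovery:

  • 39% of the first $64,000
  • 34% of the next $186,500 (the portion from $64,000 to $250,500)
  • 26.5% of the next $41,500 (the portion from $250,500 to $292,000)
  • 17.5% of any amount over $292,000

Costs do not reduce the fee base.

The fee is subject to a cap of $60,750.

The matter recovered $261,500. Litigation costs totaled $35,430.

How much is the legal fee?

$60,750.00

Fee base is the gross recovery, $261,500; costs are reimbursed separately.
First $64,000 at 39% = $24,960.00
Next $186,500 at 34% = $63,410.00
Remaining $11,000 at 26.5% = $2,915.00
Fee: $24,960.00 + $63,410.00 + $2,915.00 = $91,285.00
$91,285.00 exceeds the $60,750 cap, so the fee is capped at $60,750.00.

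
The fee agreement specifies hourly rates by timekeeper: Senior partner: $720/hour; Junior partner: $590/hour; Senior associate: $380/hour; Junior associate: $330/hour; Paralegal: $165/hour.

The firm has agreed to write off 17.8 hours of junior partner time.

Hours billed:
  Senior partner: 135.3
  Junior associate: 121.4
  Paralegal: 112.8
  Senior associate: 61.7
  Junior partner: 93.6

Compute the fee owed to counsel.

$224,258.00

Senior partner: 135.3 × $720 = $97,416.00
Junior partner: 93.6 × $590 = $55,224.00
Senior associate: 61.7 × $380 = $23,446.00
Junior associate: 121.4 × $330 = $40,062.00
Paralegal: 112.8 × $165 = $18,612.00
Subtotal: $234,760.00
Write-off: 17.8 × $590 = $10,502.00
Total: $234,760.00 − $10,502.00 = $224,258.00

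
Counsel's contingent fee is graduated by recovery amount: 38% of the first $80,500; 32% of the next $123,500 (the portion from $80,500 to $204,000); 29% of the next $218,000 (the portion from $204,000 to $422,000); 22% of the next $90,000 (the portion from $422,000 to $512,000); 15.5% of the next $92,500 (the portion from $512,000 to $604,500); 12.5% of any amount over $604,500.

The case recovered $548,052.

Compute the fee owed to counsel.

First $80,500 at 38% = $30,590.00
Next $123,500 at 32% = $39,520.00
Next $218,000 at 29% = $63,220.00
Next $90,000 at 22% = $19,800.00
Remaining $36,052 at 15.5% = $5,588.06
Fee: $30,590.00 + $39,520.00 + $63,220.00 + $19,800.00 + $5,588.06 = $158,718.06

$158,718.06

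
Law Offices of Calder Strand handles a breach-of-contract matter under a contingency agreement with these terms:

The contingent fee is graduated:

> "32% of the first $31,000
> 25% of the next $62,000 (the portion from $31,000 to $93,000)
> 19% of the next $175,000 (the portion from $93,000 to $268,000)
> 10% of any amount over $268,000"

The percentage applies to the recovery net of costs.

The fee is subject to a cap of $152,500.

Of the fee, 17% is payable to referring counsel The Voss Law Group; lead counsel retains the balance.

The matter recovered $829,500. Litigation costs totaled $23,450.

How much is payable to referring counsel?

Fee base (net of costs): $829,500 − $23,450 = $806,050
First $31,000 at 32% = $9,920.00
Next $62,000 at 25% = $15,500.00
Next $175,000 at 19% = $33,250.00
Remaining $538,050 at 10% = $53,805.00
Fee: $9,920.00 + $15,500.00 + $33,250.00 + $53,805.00 = $112,475.00
$112,475.00 is under the $152,500 cap.
Referral share: 17% of $112,475.00 = $19,120.75; lead counsel retains $112,475.00 − $19,120.75 = $93,354.25.

$19,120.75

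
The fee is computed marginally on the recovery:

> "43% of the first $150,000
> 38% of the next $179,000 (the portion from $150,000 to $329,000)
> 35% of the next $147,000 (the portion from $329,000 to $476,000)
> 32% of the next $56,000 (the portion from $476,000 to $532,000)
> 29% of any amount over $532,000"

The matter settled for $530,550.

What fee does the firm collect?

$201,426.00

First $150,000 at 43% = $64,500.00
Next $179,000 at 38% = $68,020.00
Next $147,000 at 35% = $51,450.00
Remaining $54,550 at 32% = $17,456.00
Fee: $64,500.00 + $68,020.00 + $51,450.00 + $17,456.00 = $201,426.00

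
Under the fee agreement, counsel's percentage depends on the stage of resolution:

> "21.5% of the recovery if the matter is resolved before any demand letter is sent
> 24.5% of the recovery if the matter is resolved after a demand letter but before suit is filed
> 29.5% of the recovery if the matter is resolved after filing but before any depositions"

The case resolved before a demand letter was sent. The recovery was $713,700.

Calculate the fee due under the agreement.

$153,445.50

The matter resolved before a demand letter was sent, so the 21.5% rate applies.
$713,700 × 21.5% = $153,445.50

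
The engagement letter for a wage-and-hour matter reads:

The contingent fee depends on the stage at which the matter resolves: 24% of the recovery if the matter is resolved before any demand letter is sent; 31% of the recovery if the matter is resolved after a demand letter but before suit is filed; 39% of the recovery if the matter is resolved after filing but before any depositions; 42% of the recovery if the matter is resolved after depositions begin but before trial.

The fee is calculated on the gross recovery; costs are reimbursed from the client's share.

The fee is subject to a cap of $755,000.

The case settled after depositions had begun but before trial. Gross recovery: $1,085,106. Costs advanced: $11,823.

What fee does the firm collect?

Fee base is the gross recovery, $1,085,106; costs are reimbursed separately.
The matter settled after depositions had begun but before trial, so the 42% rate applies.
$1,085,106 × 42% = $455,744.52
$455,744.52 is under the $755,000 cap.

$455,744.52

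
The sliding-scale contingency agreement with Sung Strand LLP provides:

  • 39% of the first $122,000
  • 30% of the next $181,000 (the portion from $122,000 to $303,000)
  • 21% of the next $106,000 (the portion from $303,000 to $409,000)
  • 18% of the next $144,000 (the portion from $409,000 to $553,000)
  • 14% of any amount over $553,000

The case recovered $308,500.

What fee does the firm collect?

$103,035.00

First $122,000 at 39% = $47,580.00
Next $181,000 at 30% = $54,300.00
Remaining $5,500 at 21% = $1,155.00
Fee: $47,580.00 + $54,300.00 + $1,155.00 = $103,035.00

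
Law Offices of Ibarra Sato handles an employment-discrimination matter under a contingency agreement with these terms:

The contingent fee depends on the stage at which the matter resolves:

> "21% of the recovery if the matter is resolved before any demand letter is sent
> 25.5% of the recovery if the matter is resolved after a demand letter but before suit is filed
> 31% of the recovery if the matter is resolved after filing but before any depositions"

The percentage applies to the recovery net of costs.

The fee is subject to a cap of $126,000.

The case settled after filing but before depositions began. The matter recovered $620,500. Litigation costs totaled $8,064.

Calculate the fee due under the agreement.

$126,000.00

Fee base (net of costs): $620,500 − $8,064 = $612,436
The matter settled after filing but before depositions began, so the 31% rate applies.
$612,436 × 31% = $189,855.16
$189,855.16 exceeds the $126,000 cap, so the fee is capped at $126,000.00.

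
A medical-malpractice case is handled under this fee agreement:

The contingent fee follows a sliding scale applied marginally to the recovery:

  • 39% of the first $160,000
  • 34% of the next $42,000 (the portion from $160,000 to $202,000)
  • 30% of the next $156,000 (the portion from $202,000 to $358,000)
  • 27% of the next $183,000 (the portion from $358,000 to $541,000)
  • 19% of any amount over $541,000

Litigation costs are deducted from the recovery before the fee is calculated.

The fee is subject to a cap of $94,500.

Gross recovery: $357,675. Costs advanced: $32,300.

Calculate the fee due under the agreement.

Fee base (net of costs): $357,675 − $32,300 = $325,375
First $160,000 at 39% = $62,400.00
Next $42,000 at 34% = $14,280.00
Remaining $123,375 at 30% = $37,012.50
Fee: $62,400.00 + $14,280.00 + $37,012.50 = $113,692.50
$113,692.50 exceeds the $94,500 cap, so the fee is capped at $94,500.00.

$94,500.00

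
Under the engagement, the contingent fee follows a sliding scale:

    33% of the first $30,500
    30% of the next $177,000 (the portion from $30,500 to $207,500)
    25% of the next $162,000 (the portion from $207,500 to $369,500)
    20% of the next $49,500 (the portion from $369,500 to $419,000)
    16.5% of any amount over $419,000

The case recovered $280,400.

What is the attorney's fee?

First $30,500 at 33% = $10,065.00
Next $177,000 at 30% = $53,100.00
Remaining $72,900 at 25% = $18,225.00
Fee: $10,065.00 + $53,100.00 + $18,225.00 = $81,390.00

$81,390.00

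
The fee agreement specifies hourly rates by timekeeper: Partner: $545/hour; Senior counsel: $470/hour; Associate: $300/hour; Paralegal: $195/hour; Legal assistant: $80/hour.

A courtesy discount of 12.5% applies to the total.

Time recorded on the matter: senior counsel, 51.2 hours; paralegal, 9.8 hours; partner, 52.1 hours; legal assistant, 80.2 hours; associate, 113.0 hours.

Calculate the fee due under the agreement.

Partner: 52.1 × $545 = $28,394.50
Senior counsel: 51.2 × $470 = $24,064.00
Associate: 113.0 × $300 = $33,900.00
Paralegal: 9.8 × $195 = $1,911.00
Legal assistant: 80.2 × $80 = $6,416.00
Subtotal: $94,685.50
Less 12.5% discount: −$11,835.69
Total: $94,685.50 − $11,835.69 = $82,849.81

$82,849.81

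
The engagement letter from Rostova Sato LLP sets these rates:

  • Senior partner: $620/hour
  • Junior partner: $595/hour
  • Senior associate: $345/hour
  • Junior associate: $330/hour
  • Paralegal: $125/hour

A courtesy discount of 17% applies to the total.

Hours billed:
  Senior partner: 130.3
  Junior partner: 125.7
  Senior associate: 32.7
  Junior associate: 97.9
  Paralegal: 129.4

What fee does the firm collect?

$178,733.03

Senior partner: 130.3 × $620 = $80,786.00
Junior partner: 125.7 × $595 = $74,791.50
Senior associate: 32.7 × $345 = $11,281.50
Junior associate: 97.9 × $330 = $32,307.00
Paralegal: 129.4 × $125 = $16,175.00
Subtotal: $215,341.00
Less 17% discount: −$36,607.97
Total: $215,341.00 − $36,607.97 = $178,733.03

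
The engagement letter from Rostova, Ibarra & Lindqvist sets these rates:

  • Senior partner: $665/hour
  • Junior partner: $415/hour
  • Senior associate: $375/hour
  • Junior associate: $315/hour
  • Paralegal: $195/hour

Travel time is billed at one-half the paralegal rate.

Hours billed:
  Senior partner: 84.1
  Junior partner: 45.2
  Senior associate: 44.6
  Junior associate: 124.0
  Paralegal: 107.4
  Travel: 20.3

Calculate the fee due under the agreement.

Senior partner: 84.1 × $665 = $55,926.50
Junior partner: 45.2 × $415 = $18,758.00
Senior associate: 44.6 × $375 = $16,725.00
Junior associate: 124.0 × $315 = $39,060.00
Paralegal: 107.4 × $195 = $20,943.00
Subtotal: $55,926.50 + $18,758.00 + $16,725.00 + $39,060.00 + $20,943.00 = $151,412.50
Travel: 20.3 × ($195 ÷ 2) = 20.3 × $97.50 = $1,979.25
Total: $151,412.50 + $1,979.25 = $153,391.75

$153,391.75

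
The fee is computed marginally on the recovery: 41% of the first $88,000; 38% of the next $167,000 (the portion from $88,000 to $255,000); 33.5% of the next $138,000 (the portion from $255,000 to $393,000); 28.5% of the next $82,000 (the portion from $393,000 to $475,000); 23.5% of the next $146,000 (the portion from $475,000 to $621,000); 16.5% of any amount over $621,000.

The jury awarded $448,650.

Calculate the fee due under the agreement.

$161,630.25

First $88,000 at 41% = $36,080.00
Next $167,000 at 38% = $63,460.00
Next $138,000 at 33.5% = $46,230.00
Remaining $55,650 at 28.5% = $15,860.25
Fee: $36,080.00 + $63,460.00 + $46,230.00 + $15,860.25 = $161,630.25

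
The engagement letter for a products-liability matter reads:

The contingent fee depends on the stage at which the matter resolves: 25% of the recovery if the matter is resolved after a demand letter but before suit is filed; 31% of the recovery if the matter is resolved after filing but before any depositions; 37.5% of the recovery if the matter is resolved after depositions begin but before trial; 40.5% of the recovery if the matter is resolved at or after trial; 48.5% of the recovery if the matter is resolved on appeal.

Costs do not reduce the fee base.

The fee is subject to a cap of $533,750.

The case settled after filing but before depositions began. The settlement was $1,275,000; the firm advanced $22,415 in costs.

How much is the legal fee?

Fee base is the gross recovery, $1,275,000; costs are reimbursed separately.
The matter settled after filing but before depositions began, so the 31% rate applies.
$1,275,000 × 31% = $395,250.00
$395,250.00 is under the $533,750 cap.

$395,250.00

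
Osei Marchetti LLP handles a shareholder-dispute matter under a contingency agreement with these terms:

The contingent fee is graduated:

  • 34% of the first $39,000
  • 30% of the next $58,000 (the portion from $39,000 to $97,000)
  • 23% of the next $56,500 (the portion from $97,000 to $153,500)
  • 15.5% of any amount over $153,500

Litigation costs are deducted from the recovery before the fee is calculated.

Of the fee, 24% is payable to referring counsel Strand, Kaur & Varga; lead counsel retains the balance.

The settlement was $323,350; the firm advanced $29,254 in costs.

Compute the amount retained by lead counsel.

$49,740.01

Fee base (net of costs): $323,350 − $29,254 = $294,096
First $39,000 at 34% = $13,260.00
Next $58,000 at 30% = $17,400.00
Next $56,500 at 23% = $12,995.00
Remaining $140,596 at 15.5% = $21,792.38
Fee: $13,260.00 + $17,400.00 + $12,995.00 + $21,792.38 = $65,447.38
Referral share: 24% of $65,447.38 = $15,707.37; lead counsel retains $65,447.38 − $15,707.37 = $49,740.01.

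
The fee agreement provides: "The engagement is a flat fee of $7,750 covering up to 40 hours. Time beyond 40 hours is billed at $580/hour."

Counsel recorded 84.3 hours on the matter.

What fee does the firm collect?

Flat fee: $7,750.00
Excess hours: 84.3 − 40 = 44.3
Overrun: 44.3 × $580 = $25,694.00
Total: $7,750.00 + $25,694.00 = $33,444.00

$33,444.00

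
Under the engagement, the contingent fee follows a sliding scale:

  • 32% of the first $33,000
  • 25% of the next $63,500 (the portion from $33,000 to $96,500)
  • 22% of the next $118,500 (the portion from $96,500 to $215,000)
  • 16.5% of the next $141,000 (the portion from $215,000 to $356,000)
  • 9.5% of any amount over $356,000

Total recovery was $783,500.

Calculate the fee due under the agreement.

First $33,000 at 32% = $10,560.00
Next $63,500 at 25% = $15,875.00
Next $118,500 at 22% = $26,070.00
Next $141,000 at 16.5% = $23,265.00
Remaining $427,500 at 9.5% = $40,612.50
Fee: $10,560.00 + $15,875.00 + $26,070.00 + $23,265.00 + $40,612.50 = $116,382.50

$116,382.50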